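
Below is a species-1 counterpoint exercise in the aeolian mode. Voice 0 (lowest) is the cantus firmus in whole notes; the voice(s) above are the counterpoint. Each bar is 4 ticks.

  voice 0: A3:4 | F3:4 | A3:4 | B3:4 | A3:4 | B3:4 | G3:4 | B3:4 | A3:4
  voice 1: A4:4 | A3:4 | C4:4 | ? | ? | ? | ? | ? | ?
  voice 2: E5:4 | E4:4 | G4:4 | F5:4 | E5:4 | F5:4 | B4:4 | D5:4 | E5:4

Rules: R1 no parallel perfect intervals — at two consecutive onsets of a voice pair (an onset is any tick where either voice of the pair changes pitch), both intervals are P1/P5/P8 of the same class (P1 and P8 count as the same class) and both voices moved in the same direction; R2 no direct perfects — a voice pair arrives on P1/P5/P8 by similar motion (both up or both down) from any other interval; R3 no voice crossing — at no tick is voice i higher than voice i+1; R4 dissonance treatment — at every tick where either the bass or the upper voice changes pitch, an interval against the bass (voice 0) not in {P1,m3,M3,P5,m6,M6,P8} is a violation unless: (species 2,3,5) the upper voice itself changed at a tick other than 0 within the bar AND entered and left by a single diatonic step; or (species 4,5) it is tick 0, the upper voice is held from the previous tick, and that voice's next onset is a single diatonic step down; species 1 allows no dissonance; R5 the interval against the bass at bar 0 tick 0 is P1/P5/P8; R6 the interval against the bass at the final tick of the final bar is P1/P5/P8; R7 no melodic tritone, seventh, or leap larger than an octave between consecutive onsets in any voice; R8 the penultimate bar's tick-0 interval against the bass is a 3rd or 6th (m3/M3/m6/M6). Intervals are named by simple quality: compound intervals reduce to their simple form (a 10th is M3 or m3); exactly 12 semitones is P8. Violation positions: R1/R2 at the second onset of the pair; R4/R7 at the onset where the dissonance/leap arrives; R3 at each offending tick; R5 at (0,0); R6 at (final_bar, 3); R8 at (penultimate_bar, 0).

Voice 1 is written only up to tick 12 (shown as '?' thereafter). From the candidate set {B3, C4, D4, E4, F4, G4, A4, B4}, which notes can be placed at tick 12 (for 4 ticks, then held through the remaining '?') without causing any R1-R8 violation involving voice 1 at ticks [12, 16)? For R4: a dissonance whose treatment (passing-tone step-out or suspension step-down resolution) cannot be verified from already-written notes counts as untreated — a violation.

{B3, D4, G4}

B3: legal
C4: violates R4
D4: legal
E4: violates R4
F4: violates R2,R4
G4: legal
A4: violates R4
B4: violates R2,R7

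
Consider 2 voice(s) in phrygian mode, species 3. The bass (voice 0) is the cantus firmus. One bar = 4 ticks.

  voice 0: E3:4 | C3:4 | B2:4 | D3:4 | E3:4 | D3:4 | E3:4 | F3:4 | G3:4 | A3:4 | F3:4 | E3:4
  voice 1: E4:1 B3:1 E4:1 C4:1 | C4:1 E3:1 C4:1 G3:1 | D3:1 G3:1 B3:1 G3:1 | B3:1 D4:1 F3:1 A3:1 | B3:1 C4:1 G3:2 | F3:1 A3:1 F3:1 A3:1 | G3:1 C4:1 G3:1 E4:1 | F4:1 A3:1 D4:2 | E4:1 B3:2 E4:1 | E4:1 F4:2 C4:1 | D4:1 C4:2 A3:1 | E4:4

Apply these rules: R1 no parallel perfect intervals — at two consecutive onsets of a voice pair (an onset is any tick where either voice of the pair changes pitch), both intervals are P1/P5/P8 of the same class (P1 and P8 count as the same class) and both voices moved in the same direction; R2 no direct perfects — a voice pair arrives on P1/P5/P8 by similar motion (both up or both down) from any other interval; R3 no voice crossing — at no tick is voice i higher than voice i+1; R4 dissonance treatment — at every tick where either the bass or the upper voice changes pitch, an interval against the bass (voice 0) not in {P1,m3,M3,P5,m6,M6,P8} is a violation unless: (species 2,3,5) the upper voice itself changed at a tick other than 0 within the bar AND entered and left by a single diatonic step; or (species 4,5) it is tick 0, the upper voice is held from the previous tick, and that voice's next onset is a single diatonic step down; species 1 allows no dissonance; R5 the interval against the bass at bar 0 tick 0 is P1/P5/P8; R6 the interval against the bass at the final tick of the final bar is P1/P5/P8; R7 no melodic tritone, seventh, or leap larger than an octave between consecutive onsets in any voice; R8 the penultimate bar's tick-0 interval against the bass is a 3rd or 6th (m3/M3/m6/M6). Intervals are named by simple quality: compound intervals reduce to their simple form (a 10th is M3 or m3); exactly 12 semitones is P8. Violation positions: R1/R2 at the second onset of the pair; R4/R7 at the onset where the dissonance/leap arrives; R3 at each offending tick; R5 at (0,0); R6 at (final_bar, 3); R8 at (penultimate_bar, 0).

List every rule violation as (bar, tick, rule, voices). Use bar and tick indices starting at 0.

bar 0: v0=E3 v1=E4 downbeat P8
bar 1: v0=C3 v1=C4 downbeat P8
bar 2: v0=B2 v1=D3 downbeat m3
bar 3: v0=D3 v1=B3 downbeat M6
bar 4: v0=E3 v1=B3 downbeat P5
bar 5: v0=D3 v1=F3 downbeat m3
bar 6: v0=E3 v1=G3 downbeat m3
bar 7: v0=F3 v1=F4 downbeat P8
bar 8: v0=G3 v1=E4 downbeat M6
bar 9: v0=A3 v1=E4 downbeat P5
bar 10: v0=F3 v1=D4 downbeat M6
bar 11: v0=E3 v1=E4 downbeat P8
  -> R1 @ bar 4 tick 0 v(0, 1): D3/A3 P5 -> E3/B3 P5 similar
  -> R1 @ bar 7 tick 0 v(0, 1): E3/E4 P8 -> F3/F4 P8 similar

(4, 0, R1, (0, 1))
(7, 0, R1, (0, 1))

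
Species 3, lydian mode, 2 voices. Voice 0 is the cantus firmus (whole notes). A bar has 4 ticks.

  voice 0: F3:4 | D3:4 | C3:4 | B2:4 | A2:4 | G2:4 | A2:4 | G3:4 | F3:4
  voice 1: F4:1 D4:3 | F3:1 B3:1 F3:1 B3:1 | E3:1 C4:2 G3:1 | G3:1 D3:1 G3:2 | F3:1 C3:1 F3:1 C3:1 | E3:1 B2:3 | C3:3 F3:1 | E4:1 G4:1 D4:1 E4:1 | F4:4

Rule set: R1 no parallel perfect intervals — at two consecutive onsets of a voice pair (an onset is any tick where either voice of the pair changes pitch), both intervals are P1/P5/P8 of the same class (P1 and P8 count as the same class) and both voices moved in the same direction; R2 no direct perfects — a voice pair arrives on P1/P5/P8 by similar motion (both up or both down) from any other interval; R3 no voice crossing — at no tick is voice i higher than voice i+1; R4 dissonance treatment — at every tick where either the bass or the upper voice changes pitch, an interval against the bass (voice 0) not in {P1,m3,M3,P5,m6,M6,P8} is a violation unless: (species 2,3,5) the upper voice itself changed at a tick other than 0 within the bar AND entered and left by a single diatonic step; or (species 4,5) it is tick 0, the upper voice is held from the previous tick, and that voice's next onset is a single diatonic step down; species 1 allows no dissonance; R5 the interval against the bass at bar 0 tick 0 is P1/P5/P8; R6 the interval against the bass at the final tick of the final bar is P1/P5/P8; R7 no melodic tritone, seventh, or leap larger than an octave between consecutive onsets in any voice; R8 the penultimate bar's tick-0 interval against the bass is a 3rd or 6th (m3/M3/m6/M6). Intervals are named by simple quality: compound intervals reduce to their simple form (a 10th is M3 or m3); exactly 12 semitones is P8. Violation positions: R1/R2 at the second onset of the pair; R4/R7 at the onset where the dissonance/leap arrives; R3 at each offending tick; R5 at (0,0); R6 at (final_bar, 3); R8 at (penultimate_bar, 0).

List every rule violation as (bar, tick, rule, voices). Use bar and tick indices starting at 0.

bar 0: v0=F3 v1=F4 downbeat P8
bar 1: v0=D3 v1=F3 downbeat m3
bar 2: v0=C3 v1=E3 downbeat M3
bar 3: v0=B2 v1=G3 downbeat m6
bar 4: v0=A2 v1=F3 downbeat m6
bar 5: v0=G2 v1=E3 downbeat M6
bar 6: v0=A2 v1=C3 downbeat m3
bar 7: v0=G3 v1=E4 downbeat M6
bar 8: v0=F3 v1=F4 downbeat P8
  -> R7 @ bar 1 tick 1 v(1,): F3->B3 leap 6st
  -> R7 @ bar 1 tick 2 v(1,): B3->F3 leap 6st
  -> R7 @ bar 1 tick 3 v(1,): F3->B3 leap 6st
  -> R7 @ bar 7 tick 0 v(0,): A2->G3 leap 10st
  -> R7 @ bar 7 tick 0 v(1,): F3->E4 leap 11st

(1, 1, R7, (1,))
(1, 2, R7, (1,))
(1, 3, R7, (1,))
(7, 0, R7, (0,))
(7, 0, R7, (1,))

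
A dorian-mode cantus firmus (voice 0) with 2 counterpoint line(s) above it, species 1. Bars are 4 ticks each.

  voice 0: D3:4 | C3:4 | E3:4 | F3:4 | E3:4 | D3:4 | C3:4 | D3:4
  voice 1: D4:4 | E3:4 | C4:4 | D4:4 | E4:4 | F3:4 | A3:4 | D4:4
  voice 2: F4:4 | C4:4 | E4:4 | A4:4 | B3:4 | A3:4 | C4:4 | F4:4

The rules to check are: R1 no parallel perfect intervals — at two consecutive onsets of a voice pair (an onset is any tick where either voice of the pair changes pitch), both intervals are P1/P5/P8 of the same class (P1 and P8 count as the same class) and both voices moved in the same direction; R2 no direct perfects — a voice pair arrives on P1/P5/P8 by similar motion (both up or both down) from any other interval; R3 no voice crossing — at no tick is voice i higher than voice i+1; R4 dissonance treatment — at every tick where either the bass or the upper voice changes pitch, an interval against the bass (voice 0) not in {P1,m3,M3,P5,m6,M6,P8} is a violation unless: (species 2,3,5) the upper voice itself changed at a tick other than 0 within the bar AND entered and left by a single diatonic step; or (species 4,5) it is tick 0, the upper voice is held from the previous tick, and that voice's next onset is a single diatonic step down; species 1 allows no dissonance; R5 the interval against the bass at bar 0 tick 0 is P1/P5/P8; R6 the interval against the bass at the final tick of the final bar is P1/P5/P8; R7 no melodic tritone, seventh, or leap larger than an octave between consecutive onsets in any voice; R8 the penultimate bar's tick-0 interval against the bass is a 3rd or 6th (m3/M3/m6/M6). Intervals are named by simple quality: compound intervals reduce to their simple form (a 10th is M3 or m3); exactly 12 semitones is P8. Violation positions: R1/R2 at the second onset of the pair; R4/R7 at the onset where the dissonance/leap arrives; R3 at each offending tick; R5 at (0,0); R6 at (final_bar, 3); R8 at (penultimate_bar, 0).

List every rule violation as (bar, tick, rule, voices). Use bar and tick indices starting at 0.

bar 0: v0=D3 v1=D4 v2=F4 downbeat m3
bar 1: v0=C3 v1=E3 v2=C4 downbeat P8
bar 2: v0=E3 v1=C4 v2=E4 downbeat P8
bar 3: v0=F3 v1=D4 v2=A4 downbeat M3
bar 4: v0=E3 v1=E4 v2=B3 downbeat P5
bar 5: v0=D3 v1=F3 v2=A3 downbeat P5
bar 6: v0=C3 v1=A3 v2=C4 downbeat P8
bar 7: v0=D3 v1=D4 v2=F4 downbeat m3
  -> R5 @ bar 0 tick 0 v(0, 2): opens on m3
  -> R2 @ bar 1 tick 0 v(0, 2): D3/F4 m3 -> C3/C4 P8 similar
  -> R7 @ bar 1 tick 0 v(1,): D4->E3 leap 10st
  -> R1 @ bar 2 tick 0 v(0, 2): C3/C4 P8 -> E3/E4 P8 similar
  -> R2 @ bar 3 tick 0 v(1, 2): C4/E4 M3 -> D4/A4 P5 similar
  -> R2 @ bar 4 tick 0 v(0, 2): F3/A4 M3 -> E3/B3 P5 similar
  -> R3 @ bar 4 tick 0 v(1, 2): E4 above B3
  -> R7 @ bar 4 tick 0 v(2,): A4->B3 leap 10st
  -> R3 @ bar 4 tick 1 v(1, 2): E4 above B3
  -> R3 @ bar 4 tick 2 v(1, 2): E4 above B3
  -> R3 @ bar 4 tick 3 v(1, 2): E4 above B3
  -> R1 @ bar 5 tick 0 v(0, 2): E3/B3 P5 -> D3/A3 P5 similar
  -> R7 @ bar 5 tick 0 v(1,): E4->F3 leap 11st
  -> R8 @ bar 6 tick 0 v(0, 2): penult P8 not 3rd/6th
  -> R2 @ bar 7 tick 0 v(0, 1): C3/A3 M6 -> D3/D4 P8 similar
  -> R6 @ bar 7 tick 3 v(0, 2): closes on m3

(0, 0, R5, (0, 2))
(1, 0, R2, (0, 2))
(1, 0, R7, (1,))
(2, 0, R1, (0, 2))
(3, 0, R2, (1, 2))
(4, 0, R2, (0, 2))
(4, 0, R3, (1, 2))
(4, 0, R7, (2,))
(4, 1, R3, (1, 2))
(4, 2, R3, (1, 2))
(4, 3, R3, (1, 2))
(5, 0, R1, (0, 2))
(5, 0, R7, (1,))
(6, 0, R8, (0, 2))
(7, 0, R2, (0, 1))
(7, 3, R6, (0, 2))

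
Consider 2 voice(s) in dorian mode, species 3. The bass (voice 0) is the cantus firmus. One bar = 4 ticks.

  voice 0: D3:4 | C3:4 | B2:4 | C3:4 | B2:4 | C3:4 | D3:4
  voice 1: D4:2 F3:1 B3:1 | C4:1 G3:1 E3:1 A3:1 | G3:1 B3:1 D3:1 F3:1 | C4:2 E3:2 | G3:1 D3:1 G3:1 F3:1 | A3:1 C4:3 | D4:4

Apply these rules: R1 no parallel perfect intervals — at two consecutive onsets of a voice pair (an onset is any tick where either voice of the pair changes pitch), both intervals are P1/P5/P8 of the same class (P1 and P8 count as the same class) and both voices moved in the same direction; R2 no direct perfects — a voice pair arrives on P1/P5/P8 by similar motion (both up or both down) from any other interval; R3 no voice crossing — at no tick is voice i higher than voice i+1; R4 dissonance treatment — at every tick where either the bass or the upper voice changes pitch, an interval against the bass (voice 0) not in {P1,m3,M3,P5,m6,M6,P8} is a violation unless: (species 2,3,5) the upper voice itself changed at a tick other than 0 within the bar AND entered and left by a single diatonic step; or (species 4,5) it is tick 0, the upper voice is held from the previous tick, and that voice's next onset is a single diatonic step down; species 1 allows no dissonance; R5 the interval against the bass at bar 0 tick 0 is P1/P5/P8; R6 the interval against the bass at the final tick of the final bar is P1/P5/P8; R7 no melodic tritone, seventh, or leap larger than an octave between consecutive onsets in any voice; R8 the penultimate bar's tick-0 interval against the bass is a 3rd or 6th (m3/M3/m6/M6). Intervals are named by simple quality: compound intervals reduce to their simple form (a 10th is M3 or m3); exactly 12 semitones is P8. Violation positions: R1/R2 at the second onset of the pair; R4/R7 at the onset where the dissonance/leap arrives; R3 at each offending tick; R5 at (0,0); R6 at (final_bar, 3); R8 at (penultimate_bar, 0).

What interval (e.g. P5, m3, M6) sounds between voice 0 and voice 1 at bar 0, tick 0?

P8

voice 0=D3 voice 1=D4 -> P8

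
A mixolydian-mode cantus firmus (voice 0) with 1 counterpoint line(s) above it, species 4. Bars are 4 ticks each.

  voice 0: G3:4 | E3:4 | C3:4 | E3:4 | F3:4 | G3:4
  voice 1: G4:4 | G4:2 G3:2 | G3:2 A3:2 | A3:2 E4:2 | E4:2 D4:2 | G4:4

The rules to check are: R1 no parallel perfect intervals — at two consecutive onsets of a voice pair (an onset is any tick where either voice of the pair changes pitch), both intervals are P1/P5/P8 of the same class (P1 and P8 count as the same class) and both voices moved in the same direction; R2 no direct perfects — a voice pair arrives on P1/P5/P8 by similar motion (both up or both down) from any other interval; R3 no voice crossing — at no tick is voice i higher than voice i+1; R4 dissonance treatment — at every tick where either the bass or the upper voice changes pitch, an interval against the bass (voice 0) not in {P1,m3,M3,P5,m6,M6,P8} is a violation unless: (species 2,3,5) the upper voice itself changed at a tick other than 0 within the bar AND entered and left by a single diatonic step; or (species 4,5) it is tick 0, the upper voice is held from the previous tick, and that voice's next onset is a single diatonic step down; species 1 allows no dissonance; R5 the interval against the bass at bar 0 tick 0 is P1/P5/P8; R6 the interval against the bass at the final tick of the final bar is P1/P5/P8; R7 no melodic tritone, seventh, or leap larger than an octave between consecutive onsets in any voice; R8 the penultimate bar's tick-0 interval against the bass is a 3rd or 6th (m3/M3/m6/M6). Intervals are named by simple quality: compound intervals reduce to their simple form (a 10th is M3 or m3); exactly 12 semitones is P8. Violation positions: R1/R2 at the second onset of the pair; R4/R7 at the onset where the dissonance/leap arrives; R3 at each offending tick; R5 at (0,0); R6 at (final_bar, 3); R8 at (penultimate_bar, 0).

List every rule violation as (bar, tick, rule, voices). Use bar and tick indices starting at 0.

(3, 0, R4, (0, 1))
(4, 0, R8, (0, 1))
(5, 0, R2, (0, 1))

bar 0: v0=G3 v1=G4 downbeat P8
bar 1: v0=E3 v1=G4 downbeat m3
bar 2: v0=C3 v1=G3 downbeat P5
bar 3: v0=E3 v1=A3 downbeat P4
bar 4: v0=F3 v1=E4 downbeat M7
bar 5: v0=G3 v1=G4 downbeat P8
  -> R4 @ bar 3 tick 0 v(0, 1): E3/A3 P4 untreated
  -> R8 @ bar 4 tick 0 v(0, 1): penult M7 not 3rd/6th
  -> R2 @ bar 5 tick 0 v(0, 1): F3/D4 M6 -> G3/G4 P8 similar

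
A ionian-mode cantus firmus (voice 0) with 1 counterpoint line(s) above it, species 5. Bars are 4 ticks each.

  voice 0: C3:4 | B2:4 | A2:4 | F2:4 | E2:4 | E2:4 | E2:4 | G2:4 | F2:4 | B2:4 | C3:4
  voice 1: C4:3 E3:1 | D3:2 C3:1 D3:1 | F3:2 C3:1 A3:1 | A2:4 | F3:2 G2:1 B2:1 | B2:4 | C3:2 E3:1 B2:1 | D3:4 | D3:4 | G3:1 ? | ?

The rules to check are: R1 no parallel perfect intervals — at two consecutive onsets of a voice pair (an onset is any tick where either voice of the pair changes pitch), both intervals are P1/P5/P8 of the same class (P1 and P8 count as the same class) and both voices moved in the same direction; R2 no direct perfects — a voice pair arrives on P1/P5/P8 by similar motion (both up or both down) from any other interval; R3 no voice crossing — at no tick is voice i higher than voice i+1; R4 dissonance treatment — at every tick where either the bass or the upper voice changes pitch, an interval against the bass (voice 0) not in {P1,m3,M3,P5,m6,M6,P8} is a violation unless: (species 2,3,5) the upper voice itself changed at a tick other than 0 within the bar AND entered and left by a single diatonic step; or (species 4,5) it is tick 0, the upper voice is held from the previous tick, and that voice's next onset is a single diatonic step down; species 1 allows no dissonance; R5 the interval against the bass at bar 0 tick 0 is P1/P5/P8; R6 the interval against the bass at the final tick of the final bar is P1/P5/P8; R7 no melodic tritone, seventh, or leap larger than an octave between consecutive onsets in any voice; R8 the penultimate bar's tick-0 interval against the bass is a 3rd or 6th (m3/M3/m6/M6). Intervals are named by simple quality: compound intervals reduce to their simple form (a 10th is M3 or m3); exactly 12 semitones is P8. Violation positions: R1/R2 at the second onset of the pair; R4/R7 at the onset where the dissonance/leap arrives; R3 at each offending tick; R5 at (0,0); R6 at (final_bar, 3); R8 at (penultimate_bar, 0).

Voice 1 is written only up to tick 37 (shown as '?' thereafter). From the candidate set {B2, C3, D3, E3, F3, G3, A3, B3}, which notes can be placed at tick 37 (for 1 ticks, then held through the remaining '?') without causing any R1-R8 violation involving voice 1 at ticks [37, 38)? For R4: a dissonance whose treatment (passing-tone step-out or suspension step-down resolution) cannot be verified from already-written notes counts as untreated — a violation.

{B2, B3, D3, G3}

B2: legal
C3: violates R4
D3: legal
E3: violates R4
F3: violates R4
G3: legal
A3: violates R4
B3: legal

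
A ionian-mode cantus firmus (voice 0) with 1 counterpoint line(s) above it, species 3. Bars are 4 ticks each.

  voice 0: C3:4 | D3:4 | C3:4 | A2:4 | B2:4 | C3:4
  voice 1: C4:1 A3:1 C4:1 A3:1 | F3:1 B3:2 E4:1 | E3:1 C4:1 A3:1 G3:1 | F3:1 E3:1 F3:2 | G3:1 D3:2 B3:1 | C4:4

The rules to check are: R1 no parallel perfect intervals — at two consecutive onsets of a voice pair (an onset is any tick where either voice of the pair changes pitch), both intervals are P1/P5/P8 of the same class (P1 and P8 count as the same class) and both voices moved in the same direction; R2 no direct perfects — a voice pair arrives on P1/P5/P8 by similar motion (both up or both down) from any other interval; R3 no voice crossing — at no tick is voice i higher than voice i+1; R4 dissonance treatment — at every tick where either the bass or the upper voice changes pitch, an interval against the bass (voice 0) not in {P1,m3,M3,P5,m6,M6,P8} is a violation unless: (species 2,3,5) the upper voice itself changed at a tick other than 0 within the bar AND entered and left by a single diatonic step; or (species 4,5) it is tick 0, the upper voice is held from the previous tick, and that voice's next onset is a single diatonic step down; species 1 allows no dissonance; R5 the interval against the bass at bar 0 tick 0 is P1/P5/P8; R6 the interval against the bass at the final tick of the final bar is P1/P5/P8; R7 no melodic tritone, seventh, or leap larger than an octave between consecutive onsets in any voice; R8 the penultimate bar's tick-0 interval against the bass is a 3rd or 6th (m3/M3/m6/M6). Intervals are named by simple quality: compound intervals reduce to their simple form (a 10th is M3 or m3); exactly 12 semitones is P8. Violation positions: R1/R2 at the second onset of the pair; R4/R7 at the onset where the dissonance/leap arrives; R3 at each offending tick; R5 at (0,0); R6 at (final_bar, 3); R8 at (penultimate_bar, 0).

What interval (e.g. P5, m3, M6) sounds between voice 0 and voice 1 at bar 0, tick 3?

voice 0=C3 voice 1=A3 -> M6

M6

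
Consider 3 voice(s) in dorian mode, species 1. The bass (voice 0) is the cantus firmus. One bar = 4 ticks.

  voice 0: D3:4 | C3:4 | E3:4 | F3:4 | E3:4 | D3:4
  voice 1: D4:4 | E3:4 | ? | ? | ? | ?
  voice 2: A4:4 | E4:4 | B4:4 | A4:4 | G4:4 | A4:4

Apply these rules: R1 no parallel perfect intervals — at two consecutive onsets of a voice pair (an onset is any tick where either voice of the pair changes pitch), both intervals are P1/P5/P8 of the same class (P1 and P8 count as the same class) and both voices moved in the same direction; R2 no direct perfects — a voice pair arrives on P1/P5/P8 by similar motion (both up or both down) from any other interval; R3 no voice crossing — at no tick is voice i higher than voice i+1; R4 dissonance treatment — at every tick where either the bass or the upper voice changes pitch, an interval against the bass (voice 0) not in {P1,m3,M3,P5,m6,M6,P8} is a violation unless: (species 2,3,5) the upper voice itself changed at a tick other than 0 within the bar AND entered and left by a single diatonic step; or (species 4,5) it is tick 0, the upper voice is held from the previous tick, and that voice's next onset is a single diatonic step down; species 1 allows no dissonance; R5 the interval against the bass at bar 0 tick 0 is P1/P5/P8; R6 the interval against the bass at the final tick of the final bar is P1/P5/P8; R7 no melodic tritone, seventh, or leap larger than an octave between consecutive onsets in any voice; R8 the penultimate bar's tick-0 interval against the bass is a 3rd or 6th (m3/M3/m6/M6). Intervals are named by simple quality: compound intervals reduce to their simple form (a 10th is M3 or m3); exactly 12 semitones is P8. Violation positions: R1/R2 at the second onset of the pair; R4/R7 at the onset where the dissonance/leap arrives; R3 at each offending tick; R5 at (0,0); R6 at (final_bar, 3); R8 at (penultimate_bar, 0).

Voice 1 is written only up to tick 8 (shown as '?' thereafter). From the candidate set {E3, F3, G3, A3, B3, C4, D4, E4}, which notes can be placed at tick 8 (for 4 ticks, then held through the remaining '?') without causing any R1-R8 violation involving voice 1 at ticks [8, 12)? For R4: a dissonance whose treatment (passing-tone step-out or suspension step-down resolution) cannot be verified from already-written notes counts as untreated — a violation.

E3: legal
F3: violates R4
G3: legal
A3: violates R4
B3: violates R1,R2
C4: legal
D4: violates R4,R7
E4: violates R2

{C4, E3, G3}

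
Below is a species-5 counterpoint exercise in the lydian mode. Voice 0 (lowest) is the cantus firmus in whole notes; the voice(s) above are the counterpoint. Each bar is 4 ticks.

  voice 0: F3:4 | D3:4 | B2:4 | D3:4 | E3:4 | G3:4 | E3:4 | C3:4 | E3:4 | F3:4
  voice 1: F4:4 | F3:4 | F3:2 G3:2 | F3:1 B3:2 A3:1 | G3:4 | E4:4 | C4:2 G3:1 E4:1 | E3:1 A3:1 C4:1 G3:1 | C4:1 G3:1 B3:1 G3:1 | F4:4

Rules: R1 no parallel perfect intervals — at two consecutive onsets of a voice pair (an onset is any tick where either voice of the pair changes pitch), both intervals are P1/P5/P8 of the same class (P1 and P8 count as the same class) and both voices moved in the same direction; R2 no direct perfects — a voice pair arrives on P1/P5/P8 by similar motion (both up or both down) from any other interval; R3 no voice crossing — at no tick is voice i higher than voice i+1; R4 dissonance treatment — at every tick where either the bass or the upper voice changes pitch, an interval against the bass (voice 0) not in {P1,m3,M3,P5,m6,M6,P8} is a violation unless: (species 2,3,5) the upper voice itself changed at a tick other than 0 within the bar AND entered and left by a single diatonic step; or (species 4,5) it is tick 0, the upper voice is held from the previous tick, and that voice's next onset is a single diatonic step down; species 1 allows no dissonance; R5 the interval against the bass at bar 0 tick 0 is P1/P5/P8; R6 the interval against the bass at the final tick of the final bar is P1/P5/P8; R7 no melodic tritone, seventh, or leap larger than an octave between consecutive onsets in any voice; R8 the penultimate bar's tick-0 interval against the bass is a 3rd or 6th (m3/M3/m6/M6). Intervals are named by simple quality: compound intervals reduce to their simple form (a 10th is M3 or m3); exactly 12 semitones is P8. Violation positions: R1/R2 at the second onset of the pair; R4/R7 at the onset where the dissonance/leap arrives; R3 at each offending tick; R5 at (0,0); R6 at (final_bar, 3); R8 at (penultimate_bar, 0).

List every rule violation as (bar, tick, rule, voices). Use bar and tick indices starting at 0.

(2, 0, R4, (0, 1))
(3, 1, R7, (1,))
(9, 0, R2, (0, 1))
(9, 0, R7, (1,))

bar 0: v0=F3 v1=F4 downbeat P8
bar 1: v0=D3 v1=F3 downbeat m3
bar 2: v0=B2 v1=F3 downbeat TT
bar 3: v0=D3 v1=F3 downbeat m3
bar 4: v0=E3 v1=G3 downbeat m3
bar 5: v0=G3 v1=E4 downbeat M6
bar 6: v0=E3 v1=C4 downbeat m6
bar 7: v0=C3 v1=E3 downbeat M3
bar 8: v0=E3 v1=C4 downbeat m6
bar 9: v0=F3 v1=F4 downbeat P8
  -> R4 @ bar 2 tick 0 v(0, 1): B2/F3 TT untreated
  -> R7 @ bar 3 tick 1 v(1,): F3->B3 leap 6st
  -> R2 @ bar 9 tick 0 v(0, 1): E3/G3 m3 -> F3/F4 P8 similar
  -> R7 @ bar 9 tick 0 v(1,): G3->F4 leap 10st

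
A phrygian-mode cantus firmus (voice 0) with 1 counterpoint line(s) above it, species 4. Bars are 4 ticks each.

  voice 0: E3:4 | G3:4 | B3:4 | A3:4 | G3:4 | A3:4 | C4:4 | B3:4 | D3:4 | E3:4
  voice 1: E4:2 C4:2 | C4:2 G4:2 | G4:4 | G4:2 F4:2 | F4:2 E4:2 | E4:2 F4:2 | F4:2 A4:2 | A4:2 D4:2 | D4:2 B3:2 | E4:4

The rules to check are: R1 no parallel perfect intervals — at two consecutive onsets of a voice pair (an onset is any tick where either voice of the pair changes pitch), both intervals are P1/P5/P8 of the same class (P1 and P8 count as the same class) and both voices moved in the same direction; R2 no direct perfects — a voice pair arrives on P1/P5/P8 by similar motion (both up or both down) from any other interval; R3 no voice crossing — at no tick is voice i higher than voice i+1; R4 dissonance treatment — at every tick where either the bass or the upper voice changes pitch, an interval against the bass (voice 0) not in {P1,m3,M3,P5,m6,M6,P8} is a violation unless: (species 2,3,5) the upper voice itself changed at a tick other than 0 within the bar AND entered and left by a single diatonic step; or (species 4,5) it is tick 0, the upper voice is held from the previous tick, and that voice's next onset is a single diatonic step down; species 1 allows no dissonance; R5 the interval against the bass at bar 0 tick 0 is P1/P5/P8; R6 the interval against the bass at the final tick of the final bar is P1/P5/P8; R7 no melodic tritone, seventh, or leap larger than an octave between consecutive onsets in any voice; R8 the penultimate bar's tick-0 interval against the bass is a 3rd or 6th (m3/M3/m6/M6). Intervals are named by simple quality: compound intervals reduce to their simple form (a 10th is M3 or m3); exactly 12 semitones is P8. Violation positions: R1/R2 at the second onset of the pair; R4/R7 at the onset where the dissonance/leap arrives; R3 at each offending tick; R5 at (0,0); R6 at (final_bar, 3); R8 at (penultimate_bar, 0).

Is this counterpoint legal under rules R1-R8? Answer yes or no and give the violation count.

bar 0: v0=E3 v1=E4 (P8)
bar 1: v0=G3 v1=C4 (P4)
bar 2: v0=B3 v1=G4 (m6)
bar 3: v0=A3 v1=G4 (m7)
bar 4: v0=G3 v1=F4 (m7)
bar 5: v0=A3 v1=E4 (P5)
bar 6: v0=C4 v1=F4 (P4)
bar 7: v0=B3 v1=A4 (m7)
bar 8: v0=D3 v1=D4 (P8)
bar 9: v0=E3 v1=E4 (P8)
  R4 @ bar1.0: G3/C4 P4 untreated
  R4 @ bar6.0: C4/F4 P4 untreated
  R4 @ bar7.0: B3/A4 m7 untreated
  R8 @ bar8.0: penult P8 not 3rd/6th
  R2 @ bar9.0: D3/B3 M6 -> E3/E4 P8 similar

No (5 violations)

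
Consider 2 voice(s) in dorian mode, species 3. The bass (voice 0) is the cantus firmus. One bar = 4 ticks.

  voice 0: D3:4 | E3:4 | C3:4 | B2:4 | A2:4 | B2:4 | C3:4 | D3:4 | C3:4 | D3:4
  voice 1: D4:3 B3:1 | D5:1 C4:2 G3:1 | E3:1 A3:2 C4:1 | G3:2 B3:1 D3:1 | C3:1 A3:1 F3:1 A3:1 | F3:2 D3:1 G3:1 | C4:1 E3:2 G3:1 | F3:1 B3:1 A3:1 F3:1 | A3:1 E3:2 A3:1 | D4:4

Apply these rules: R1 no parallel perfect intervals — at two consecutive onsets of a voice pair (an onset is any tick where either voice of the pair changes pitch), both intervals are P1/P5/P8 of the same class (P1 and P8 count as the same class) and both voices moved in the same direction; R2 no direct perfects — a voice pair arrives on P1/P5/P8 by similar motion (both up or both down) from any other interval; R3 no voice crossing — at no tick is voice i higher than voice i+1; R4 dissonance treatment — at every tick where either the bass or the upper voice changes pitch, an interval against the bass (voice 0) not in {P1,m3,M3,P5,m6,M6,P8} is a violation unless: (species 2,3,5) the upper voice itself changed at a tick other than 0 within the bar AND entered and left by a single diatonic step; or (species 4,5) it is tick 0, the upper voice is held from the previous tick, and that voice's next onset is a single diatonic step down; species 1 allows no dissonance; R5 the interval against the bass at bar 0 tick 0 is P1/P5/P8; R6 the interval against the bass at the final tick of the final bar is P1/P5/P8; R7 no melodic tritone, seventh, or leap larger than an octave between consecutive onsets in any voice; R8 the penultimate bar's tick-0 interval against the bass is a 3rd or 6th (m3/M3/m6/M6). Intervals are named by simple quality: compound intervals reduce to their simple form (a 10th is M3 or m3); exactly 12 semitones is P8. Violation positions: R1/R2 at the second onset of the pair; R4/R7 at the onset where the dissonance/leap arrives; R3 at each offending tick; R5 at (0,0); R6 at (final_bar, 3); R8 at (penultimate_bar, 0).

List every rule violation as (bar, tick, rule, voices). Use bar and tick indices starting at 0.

bar 0: v0=D3 v1=D4 downbeat P8
bar 1: v0=E3 v1=D5 downbeat m7
bar 2: v0=C3 v1=E3 downbeat M3
bar 3: v0=B2 v1=G3 downbeat m6
bar 4: v0=A2 v1=C3 downbeat m3
bar 5: v0=B2 v1=F3 downbeat TT
bar 6: v0=C3 v1=C4 downbeat P8
bar 7: v0=D3 v1=F3 downbeat m3
bar 8: v0=C3 v1=A3 downbeat M6
bar 9: v0=D3 v1=D4 downbeat P8
  -> R4 @ bar 1 tick 0 v(0, 1): E3/D5 m7 untreated
  -> R7 @ bar 1 tick 0 v(1,): B3->D5 leap 15st
  -> R7 @ bar 1 tick 1 v(1,): D5->C4 leap 14st
  -> R4 @ bar 5 tick 0 v(0, 1): B2/F3 TT untreated
  -> R2 @ bar 6 tick 0 v(0, 1): B2/G3 m6 -> C3/C4 P8 similar
  -> R7 @ bar 7 tick 1 v(1,): F3->B3 leap 6st
  -> R2 @ bar 9 tick 0 v(0, 1): C3/A3 M6 -> D3/D4 P8 similar

(1, 0, R4, (0, 1))
(1, 0, R7, (1,))
(1, 1, R7, (1,))
(5, 0, R4, (0, 1))
(6, 0, R2, (0, 1))
(7, 1, R7, (1,))
(9, 0, R2, (0, 1))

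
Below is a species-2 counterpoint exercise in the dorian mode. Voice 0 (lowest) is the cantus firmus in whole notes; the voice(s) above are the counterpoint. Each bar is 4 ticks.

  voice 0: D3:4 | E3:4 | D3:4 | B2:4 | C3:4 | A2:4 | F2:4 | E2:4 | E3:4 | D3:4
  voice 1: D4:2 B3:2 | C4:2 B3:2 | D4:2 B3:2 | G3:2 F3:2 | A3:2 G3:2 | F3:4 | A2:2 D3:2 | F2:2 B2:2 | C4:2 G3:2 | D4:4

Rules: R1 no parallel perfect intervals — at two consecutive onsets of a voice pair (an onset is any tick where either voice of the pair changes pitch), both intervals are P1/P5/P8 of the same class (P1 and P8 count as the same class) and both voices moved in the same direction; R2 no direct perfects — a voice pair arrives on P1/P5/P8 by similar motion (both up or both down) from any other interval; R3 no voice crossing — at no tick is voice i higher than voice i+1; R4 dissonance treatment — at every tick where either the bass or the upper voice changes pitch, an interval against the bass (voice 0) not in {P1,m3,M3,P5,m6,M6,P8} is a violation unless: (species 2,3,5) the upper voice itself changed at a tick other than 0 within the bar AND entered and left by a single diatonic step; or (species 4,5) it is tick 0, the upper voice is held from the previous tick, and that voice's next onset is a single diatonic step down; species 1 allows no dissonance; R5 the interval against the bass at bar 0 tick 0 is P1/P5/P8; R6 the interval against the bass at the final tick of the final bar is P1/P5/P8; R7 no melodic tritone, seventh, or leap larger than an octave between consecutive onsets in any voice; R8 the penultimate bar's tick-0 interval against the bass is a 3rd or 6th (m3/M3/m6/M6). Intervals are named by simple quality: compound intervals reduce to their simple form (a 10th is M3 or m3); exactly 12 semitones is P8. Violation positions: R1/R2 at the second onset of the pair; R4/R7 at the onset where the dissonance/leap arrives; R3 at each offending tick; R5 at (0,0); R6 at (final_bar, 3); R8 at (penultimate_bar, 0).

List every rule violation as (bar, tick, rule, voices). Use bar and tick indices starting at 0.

bar 0: v0=D3 v1=D4 downbeat P8
bar 1: v0=E3 v1=C4 downbeat m6
bar 2: v0=D3 v1=D4 downbeat P8
bar 3: v0=B2 v1=G3 downbeat m6
bar 4: v0=C3 v1=A3 downbeat M6
bar 5: v0=A2 v1=F3 downbeat m6
bar 6: v0=F2 v1=A2 downbeat M3
bar 7: v0=E2 v1=F2 downbeat m2
bar 8: v0=E3 v1=C4 downbeat m6
bar 9: v0=D3 v1=D4 downbeat P8
  -> R4 @ bar 3 tick 2 v(0, 1): B2/F3 TT untreated
  -> R4 @ bar 7 tick 0 v(0, 1): E2/F2 m2 untreated
  -> R7 @ bar 7 tick 2 v(1,): F2->B2 leap 6st
  -> R7 @ bar 8 tick 0 v(1,): B2->C4 leap 13st

(3, 2, R4, (0, 1))
(7, 0, R4, (0, 1))
(7, 2, R7, (1,))
(8, 0, R7, (1,))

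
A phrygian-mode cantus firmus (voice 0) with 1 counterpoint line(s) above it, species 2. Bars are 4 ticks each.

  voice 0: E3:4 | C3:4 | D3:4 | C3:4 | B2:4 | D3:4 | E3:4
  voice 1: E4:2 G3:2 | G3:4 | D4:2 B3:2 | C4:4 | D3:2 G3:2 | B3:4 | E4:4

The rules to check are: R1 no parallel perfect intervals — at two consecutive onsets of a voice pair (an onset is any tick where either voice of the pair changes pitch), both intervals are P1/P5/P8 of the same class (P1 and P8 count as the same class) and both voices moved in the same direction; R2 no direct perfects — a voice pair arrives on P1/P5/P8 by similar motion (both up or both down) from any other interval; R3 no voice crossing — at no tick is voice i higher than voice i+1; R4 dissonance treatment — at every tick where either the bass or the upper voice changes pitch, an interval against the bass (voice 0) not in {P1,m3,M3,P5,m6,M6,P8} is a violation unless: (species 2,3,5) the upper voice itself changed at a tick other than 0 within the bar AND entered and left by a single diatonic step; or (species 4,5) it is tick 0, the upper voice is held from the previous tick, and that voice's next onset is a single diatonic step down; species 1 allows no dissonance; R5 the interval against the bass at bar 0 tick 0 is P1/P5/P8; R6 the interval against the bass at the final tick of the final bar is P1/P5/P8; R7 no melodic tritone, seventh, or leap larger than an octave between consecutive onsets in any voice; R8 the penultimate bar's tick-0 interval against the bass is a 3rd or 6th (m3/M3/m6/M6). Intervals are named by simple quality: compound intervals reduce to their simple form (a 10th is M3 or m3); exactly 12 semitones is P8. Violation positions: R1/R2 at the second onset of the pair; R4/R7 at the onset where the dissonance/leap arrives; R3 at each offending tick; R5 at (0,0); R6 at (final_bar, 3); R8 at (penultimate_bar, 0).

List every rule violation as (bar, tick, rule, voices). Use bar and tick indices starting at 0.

(2, 0, R2, (0, 1))
(4, 0, R7, (1,))
(6, 0, R2, (0, 1))

bar 0: v0=E3 v1=E4 downbeat P8
bar 1: v0=C3 v1=G3 downbeat P5
bar 2: v0=D3 v1=D4 downbeat P8
bar 3: v0=C3 v1=C4 downbeat P8
bar 4: v0=B2 v1=D3 downbeat m3
bar 5: v0=D3 v1=B3 downbeat M6
bar 6: v0=E3 v1=E4 downbeat P8
  -> R2 @ bar 2 tick 0 v(0, 1): C3/G3 P5 -> D3/D4 P8 similar
  -> R7 @ bar 4 tick 0 v(1,): C4->D3 leap 10st
  -> R2 @ bar 6 tick 0 v(0, 1): D3/B3 M6 -> E3/E4 P8 similar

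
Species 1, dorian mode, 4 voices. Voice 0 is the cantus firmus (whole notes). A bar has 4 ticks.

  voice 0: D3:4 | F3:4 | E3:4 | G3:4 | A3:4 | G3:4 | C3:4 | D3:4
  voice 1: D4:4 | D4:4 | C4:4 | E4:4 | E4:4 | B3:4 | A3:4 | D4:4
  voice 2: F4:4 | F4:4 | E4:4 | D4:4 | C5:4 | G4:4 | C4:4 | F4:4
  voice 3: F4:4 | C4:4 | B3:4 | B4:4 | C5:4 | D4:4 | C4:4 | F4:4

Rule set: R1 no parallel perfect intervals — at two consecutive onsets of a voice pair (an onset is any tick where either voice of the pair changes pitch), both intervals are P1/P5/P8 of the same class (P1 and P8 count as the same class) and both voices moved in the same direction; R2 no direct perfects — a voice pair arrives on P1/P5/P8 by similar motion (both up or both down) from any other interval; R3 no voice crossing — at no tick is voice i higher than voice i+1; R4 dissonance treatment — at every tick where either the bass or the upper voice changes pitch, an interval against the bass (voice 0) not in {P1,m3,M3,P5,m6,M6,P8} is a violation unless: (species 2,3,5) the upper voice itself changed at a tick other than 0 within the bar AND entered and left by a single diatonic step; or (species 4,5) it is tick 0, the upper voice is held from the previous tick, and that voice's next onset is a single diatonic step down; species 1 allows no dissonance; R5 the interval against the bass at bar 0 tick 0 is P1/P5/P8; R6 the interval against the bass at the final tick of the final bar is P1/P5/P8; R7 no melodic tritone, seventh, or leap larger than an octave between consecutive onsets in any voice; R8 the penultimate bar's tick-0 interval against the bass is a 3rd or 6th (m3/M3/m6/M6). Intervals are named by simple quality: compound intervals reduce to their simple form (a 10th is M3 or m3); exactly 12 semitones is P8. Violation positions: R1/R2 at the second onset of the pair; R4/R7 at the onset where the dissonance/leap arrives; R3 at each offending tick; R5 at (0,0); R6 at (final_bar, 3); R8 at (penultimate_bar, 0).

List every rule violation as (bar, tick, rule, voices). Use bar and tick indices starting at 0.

(0, 0, R5, (0, 2))
(0, 0, R5, (0, 3))
(1, 0, R3, (2, 3))
(1, 1, R3, (2, 3))
(1, 2, R3, (2, 3))
(1, 3, R3, (2, 3))
(2, 0, R1, (0, 2))
(2, 0, R1, (0, 3))
(2, 0, R3, (2, 3))
(2, 1, R3, (2, 3))
(2, 2, R3, (2, 3))
(2, 3, R3, (2, 3))
(3, 0, R2, (1, 3))
(3, 0, R3, (1, 2))
(3, 1, R3, (1, 2))
(3, 2, R3, (1, 2))
(3, 3, R3, (1, 2))
(4, 0, R2, (2, 3))
(4, 0, R7, (2,))
(5, 0, R2, (0, 2))
(5, 0, R2, (0, 3))
(5, 0, R3, (2, 3))
(5, 0, R7, (3,))
(5, 1, R3, (2, 3))
(5, 2, R3, (2, 3))
(5, 3, R3, (2, 3))
(6, 0, R1, (0, 2))
(6, 0, R2, (0, 3))
(6, 0, R2, (2, 3))
(6, 0, R8, (0, 2))
(6, 0, R8, (0, 3))
(7, 0, R1, (2, 3))
(7, 0, R2, (0, 1))
(7, 3, R6, (0, 2))
(7, 3, R6, (0, 3))

bar 0: v0=D3 v1=D4 v2=F4 v3=F4 downbeat m3
bar 1: v0=F3 v1=D4 v2=F4 v3=C4 downbeat P5
bar 2: v0=E3 v1=C4 v2=E4 v3=B3 downbeat P5
bar 3: v0=G3 v1=E4 v2=D4 v3=B4 downbeat M3
bar 4: v0=A3 v1=E4 v2=C5 v3=C5 downbeat m3
bar 5: v0=G3 v1=B3 v2=G4 v3=D4 downbeat P5
bar 6: v0=C3 v1=A3 v2=C4 v3=C4 downbeat P8
bar 7: v0=D3 v1=D4 v2=F4 v3=F4 downbeat m3
  -> R5 @ bar 0 tick 0 v(0, 2): opens on m3
  -> R5 @ bar 0 tick 0 v(0, 3): opens on m3
  -> R3 @ bar 1 tick 0 v(2, 3): F4 above C4
  -> R3 @ bar 1 tick 1 v(2, 3): F4 above C4
  -> R3 @ bar 1 tick 2 v(2, 3): F4 above C4
  -> R3 @ bar 1 tick 3 v(2, 3): F4 above C4
  -> R1 @ bar 2 tick 0 v(0, 2): F3/F4 P8 -> E3/E4 P8 similar
  -> R1 @ bar 2 tick 0 v(0, 3): F3/C4 P5 -> E3/B3 P5 similar
  -> R3 @ bar 2 tick 0 v(2, 3): E4 above B3
  -> R3 @ bar 2 tick 1 v(2, 3): E4 above B3
  -> R3 @ bar 2 tick 2 v(2, 3): E4 above B3
  -> R3 @ bar 2 tick 3 v(2, 3): E4 above B3
  -> R2 @ bar 3 tick 0 v(1, 3): C4/B3 m2 -> E4/B4 P5 similar
  -> R3 @ bar 3 tick 0 v(1, 2): E4 above D4
  -> R3 @ bar 3 tick 1 v(1, 2): E4 above D4
  -> R3 @ bar 3 tick 2 v(1, 2): E4 above D4
  -> R3 @ bar 3 tick 3 v(1, 2): E4 above D4
  -> R2 @ bar 4 tick 0 v(2, 3): D4/B4 M6 -> C5/C5 P1 similar
  -> R7 @ bar 4 tick 0 v(2,): D4->C5 leap 10st
  -> R2 @ bar 5 tick 0 v(0, 2): A3/C5 m3 -> G3/G4 P8 similar
  -> R2 @ bar 5 tick 0 v(0, 3): A3/C5 m3 -> G3/D4 P5 similar
  -> R3 @ bar 5 tick 0 v(2, 3): G4 above D4
  -> R7 @ bar 5 tick 0 v(3,): C5->D4 leap 10st
  -> R3 @ bar 5 tick 1 v(2, 3): G4 above D4
  -> R3 @ bar 5 tick 2 v(2, 3): G4 above D4
  -> R3 @ bar 5 tick 3 v(2, 3): G4 above D4
  -> R1 @ bar 6 tick 0 v(0, 2): G3/G4 P8 -> C3/C4 P8 similar
  -> R2 @ bar 6 tick 0 v(0, 3): G3/D4 P5 -> C3/C4 P8 similar
  -> R2 @ bar 6 tick 0 v(2, 3): G4/D4 P4 -> C4/C4 P1 similar
  -> R8 @ bar 6 tick 0 v(0, 2): penult P8 not 3rd/6th
  -> R8 @ bar 6 tick 0 v(0, 3): penult P8 not 3rd/6th
  -> R1 @ bar 7 tick 0 v(2, 3): C4/C4 P1 -> F4/F4 P1 similar
  -> R2 @ bar 7 tick 0 v(0, 1): C3/A3 M6 -> D3/D4 P8 similar
  -> R6 @ bar 7 tick 3 v(0, 2): closes on m3
  -> R6 @ bar 7 tick 3 v(0, 3): closes on m3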